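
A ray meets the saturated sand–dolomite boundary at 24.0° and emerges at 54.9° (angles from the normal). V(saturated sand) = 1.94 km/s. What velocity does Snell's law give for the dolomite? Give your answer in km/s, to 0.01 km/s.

3.90 km/s

Snell's law: sin 24.0°/V₁ = sin 54.9°/V₂.
V₂ = V₁·sin 54.9°/sin 24.0° = 1.94 × 2.0115 = 3.90 km/s.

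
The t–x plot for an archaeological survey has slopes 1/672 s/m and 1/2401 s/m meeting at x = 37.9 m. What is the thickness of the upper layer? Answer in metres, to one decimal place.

h = (x_cross/2)·√((V₂−V₁)/(V₂+V₁)).
(V₂−V₁)/(V₂+V₁) = (2401−672)/(2401+672) = 0.5626; √ = 0.7501.
h = (37.9/2)·0.7501 = 14.21 m.

14.2 m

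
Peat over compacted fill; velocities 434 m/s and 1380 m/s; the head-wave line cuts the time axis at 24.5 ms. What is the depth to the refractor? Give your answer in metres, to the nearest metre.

6 m

h = tᵢ·V₁·V₂ / (2·√(V₂²−V₁²)).
√(V₂²−V₁²) = √(1380² − 434²) = 1310.0 m/s.
h = 0.0245 s × 434 × 1380 / (2 × 1310.0) = 5.60 m.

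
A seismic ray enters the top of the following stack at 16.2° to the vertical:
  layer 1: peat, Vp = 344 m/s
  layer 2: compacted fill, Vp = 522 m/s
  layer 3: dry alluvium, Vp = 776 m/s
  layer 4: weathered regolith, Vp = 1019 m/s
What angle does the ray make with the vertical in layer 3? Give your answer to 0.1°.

39.0°

Ray parameter p = sin 16.2° / 344 = 8.1102e-04 s/m.
sin θ_3 = p·V_3 = 8.1102e-04 × 776 = 0.6294.
θ_3 = arcsin 0.6294 = 39.00°.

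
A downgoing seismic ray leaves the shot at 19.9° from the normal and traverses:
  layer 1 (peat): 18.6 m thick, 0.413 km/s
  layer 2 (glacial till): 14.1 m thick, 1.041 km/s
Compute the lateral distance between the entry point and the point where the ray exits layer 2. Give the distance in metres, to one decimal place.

30.3 m

Apply Snell's law at each interface; in layer i the horizontal offset is hᵢ·tan θᵢ.
Layer 1: θ = 19.90°; offset = 18.6·tan 19.90° = 6.733 m.
Layer 2: sin θ = 1.041·sin 19.9°/0.413 = 0.8580, θ = 59.09°; offset = 14.1·tan 59.09° = 23.548 m.
Σ offsets = 30.281 m.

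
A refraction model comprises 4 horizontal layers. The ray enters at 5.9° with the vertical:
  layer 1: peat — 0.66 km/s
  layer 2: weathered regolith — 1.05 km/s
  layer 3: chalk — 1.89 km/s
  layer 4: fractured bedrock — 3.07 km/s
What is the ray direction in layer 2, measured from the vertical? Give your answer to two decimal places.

Ray parameter p = sin 5.9° / 0.66 = 1.5575e-01 s/km.
sin θ_2 = p·V_2 = 1.5575e-01 × 1.05 = 0.1635.
θ_2 = arcsin 0.1635 = 9.41°.

9.41°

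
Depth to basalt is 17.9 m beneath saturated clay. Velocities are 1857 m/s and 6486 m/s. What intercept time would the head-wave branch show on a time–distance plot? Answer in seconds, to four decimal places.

0.0185 s

tᵢ = 2h·√(V₂²−V₁²)/(V₁V₂).
√(V₂²−V₁²) = √(6486²−1857²) = 6214.5 m/s.
tᵢ = 2·17.9·6214.5/(1857·6486) = 0.01847 s.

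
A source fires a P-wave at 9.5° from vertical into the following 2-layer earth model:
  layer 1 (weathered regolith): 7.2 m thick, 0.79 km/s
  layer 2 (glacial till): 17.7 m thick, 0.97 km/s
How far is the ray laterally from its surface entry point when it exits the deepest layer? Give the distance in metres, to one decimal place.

4.9 m

Apply Snell's law at each interface; in layer i the horizontal offset is hᵢ·tan θᵢ.
Layer 1: θ = 9.50°; offset = 7.2·tan 9.50° = 1.205 m.
Layer 2: sin θ = 0.97·sin 9.5°/0.79 = 0.2027, θ = 11.69°; offset = 17.7·tan 11.69° = 3.663 m.
Total horizontal offset = 4.868 m.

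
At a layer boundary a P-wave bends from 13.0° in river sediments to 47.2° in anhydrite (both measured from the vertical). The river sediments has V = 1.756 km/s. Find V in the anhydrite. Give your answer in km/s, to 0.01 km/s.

5.73 km/s

Snell's law: sin 13.0°/V₁ = sin 47.2°/V₂.
V₂ = V₁·sin 47.2°/sin 13.0° = 1.756 × 3.2617 = 5.73 km/s.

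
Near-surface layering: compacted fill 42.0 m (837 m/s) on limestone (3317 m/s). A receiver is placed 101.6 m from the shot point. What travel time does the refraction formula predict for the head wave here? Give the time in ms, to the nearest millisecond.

128 ms

θ_c = arcsin(V₁/V₂) = arcsin(837/3317) = 14.62°, cos θ_c = 0.9676.
Intercept time tᵢ = 2h cos θ_c / V₁ = 2·42.0·0.9676/837 = 0.09711 s.
t = x/V₂ + tᵢ = 101.6/3317 + 0.09711 = 0.12774 s.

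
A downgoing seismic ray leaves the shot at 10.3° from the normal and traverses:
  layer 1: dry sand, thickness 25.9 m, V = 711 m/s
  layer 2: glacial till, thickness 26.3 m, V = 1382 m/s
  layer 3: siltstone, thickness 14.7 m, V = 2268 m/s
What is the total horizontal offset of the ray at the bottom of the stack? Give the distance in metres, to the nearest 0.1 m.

Apply Snell's law at each interface; in layer i the horizontal offset is hᵢ·tan θᵢ.
Layer 1: θ = 10.30°; offset = 25.9·tan 10.30° = 4.707 m.
Layer 2: sin θ = 1382·sin 10.3°/711 = 0.3475, θ = 20.34°; offset = 26.3·tan 20.34° = 9.748 m.
Layer 3: sin θ = 2268·sin 10.3°/711 = 0.5704, θ = 34.78°; offset = 14.7·tan 34.78° = 10.207 m.
Σ offsets = 24.662 m.

24.7 m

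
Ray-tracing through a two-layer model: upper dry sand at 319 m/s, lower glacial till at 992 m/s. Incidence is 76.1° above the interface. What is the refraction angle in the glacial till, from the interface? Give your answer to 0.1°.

41.7°

Angle from the normal: 90° − 76.1° = 13.9°.
Snell's law: sin θ₂ = (V₂/V₁)·sin θ₁ = (992/319)·sin 13.9° = 0.7470.
θ₂ = arcsin 0.7470 = 48.33° from the normal.
From the interface: 90° − 48.33° = 41.67°.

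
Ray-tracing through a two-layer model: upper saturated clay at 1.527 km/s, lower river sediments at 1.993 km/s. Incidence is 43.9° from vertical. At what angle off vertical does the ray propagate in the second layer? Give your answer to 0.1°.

64.8°

Snell's law: sin θ₂ = (V₂/V₁)·sin θ₁ = (1.993/1.527)·sin 43.9° = 0.9050.
θ₂ = arcsin 0.9050 = 64.82° from the normal.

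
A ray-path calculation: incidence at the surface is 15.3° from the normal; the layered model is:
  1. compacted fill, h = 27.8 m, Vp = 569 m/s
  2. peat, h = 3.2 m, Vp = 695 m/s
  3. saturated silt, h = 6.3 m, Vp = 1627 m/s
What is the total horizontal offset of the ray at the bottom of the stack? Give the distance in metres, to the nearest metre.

Apply Snell's law at each interface; in layer i the horizontal offset is hᵢ·tan θᵢ.
Layer 1: θ = 15.30°; offset = 27.8·tan 15.30° = 7.605 m.
Layer 2: sin θ = 695·sin 15.3°/569 = 0.3223, θ = 18.80°; offset = 3.2·tan 18.80° = 1.090 m.
Layer 3: sin θ = 1627·sin 15.3°/569 = 0.7545, θ = 48.98°; offset = 6.3·tan 48.98° = 7.243 m.
Total horizontal offset = 15.938 m.

16 m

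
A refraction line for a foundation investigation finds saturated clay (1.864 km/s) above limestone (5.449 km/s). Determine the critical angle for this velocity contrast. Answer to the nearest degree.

20°

At critical incidence the refracted ray runs along the interface (θ₂ = 90°), so sin θ_c = V₁/V₂.
θ_c = arcsin(1.864/5.449) = arcsin 0.3421 = 20.00°.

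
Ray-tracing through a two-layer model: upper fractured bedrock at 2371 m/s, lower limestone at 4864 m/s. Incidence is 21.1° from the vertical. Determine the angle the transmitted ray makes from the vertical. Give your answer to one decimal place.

47.6°

Snell's law: sin θ₂ = (V₂/V₁)·sin θ₁ = (4864/2371)·sin 21.1° = 0.7385.
θ₂ = arcsin 0.7385 = 47.61° from the normal.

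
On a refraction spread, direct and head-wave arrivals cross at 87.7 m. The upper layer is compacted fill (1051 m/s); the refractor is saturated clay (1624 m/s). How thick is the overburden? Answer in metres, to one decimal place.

20.3 m

h = (x_cross/2)·√((V₂−V₁)/(V₂+V₁)).
(V₂−V₁)/(V₂+V₁) = (1624−1051)/(1624+1051) = 0.2142; √ = 0.4628.
h = (87.7/2)·0.4628 = 20.29 m.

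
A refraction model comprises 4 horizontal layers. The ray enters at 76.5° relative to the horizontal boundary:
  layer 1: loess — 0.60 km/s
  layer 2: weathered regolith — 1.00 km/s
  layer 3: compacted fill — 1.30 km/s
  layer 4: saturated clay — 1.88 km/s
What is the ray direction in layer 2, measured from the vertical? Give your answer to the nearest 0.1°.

From the normal: θ₁ = 90° − 76.5° = 13.5°.
Snell's law across each interface conserves sin θ / V, so sin θ_2 = V_2·sin θ₁/V₁.
sin θ_2 = 1.00 × sin 13.5° / 0.60 = 0.3891.
θ_2 = 22.90° from the vertical.

22.9°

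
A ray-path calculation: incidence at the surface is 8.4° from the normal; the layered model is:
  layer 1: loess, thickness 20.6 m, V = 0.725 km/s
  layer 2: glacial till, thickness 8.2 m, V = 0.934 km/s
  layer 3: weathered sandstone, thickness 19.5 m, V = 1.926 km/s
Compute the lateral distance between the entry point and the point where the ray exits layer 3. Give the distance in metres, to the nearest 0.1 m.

12.8 m

Ray parameter p = sin 8.4° / 0.725 km/s = 2.0149e-01 s/km.
Layer 1: θ = 8.40°; offset = 20.6·tan 8.40° = 3.042 m.
Layer 2: sin θ = p·0.934 = 0.1882 → θ = 10.85°; offset = 8.2·tan 10.85° = 1.571 m.
Layer 3: sin θ = p·1.926 = 0.3881 → θ = 22.83°; offset = 19.5·tan 22.83° = 8.211 m.
Summing the layer offsets gives 12.824 m.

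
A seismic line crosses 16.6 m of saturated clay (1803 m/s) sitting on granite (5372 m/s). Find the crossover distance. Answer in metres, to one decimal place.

47.1 m

θ_c = arcsin(1803/5372) = 19.61°, so cos θ_c = 0.9420 and tᵢ = 2h cos θ_c/V₁ = 0.0173 s.
At crossover x/V₁ = x/V₂ + tᵢ ⇒ x = tᵢ/(1/V₁ − 1/V₂) = 0.01735/(5.5463e-04 − 1.8615e-04) = 47.07 m.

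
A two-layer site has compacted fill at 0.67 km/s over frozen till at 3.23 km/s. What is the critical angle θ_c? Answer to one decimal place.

12.0°

At critical incidence the refracted ray runs along the interface (θ₂ = 90°), so sin θ_c = V₁/V₂.
θ_c = arcsin(0.67/3.23) = arcsin 0.2074 = 11.97°.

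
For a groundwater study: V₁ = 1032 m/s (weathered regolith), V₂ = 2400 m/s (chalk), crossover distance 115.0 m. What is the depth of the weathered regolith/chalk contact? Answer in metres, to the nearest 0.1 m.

36.3 m

x_cross = 2h·√((V₂+V₁)/(V₂−V₁)) → h = x_cross / (2·√((V₂+V₁)/(V₂−V₁))).
√((V₂+V₁)/(V₂−V₁)) = √((2400+1032)/(2400−1032)) = 1.5839.
h = 115.0 / (2·1.5839) = 36.30 m.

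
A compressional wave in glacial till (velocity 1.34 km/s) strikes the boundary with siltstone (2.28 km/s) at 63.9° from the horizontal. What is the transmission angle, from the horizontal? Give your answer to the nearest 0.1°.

41.5°

Angle from the normal: 90° − 63.9° = 26.1°.
Snell's law: sin θ₂ = (V₂/V₁)·sin θ₁ = (2.28/1.34)·sin 26.1° = 0.7486.
θ₂ = sin⁻¹(0.7486) = 48.47° (from vertical).
From the interface: 90° − 48.47° = 41.53°.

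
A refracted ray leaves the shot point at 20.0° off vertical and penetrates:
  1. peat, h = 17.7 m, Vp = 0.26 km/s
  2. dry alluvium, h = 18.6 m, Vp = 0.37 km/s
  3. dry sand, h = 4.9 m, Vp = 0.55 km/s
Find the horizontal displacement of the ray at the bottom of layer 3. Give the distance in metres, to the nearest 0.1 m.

Ray parameter p = sin 20.0° / 0.26 km/s = 1.3155e+00 s/km.
Layer 1: θ = 20.00°; offset = 17.7·tan 20.00° = 6.442 m.
Layer 2: sin θ = p·0.37 = 0.4867 → θ = 29.13°; offset = 18.6·tan 29.13° = 10.363 m.
Layer 3: sin θ = p·0.55 = 0.7235 → θ = 46.34°; offset = 4.9·tan 46.34° = 5.136 m.
Total horizontal offset = 21.941 m.

21.9 m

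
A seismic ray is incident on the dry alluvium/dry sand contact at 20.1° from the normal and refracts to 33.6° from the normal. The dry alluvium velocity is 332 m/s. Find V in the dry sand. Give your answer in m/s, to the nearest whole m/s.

535 m/s

Snell's law: sin 20.1°/V₁ = sin 33.6°/V₂.
V₂ = V₁·sin 33.6°/sin 20.1° = 332 × 1.6103 = 534.62 m/s.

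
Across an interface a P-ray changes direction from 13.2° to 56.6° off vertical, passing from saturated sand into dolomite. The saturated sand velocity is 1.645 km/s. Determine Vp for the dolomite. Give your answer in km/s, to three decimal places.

6.014 km/s

Snell's law: sin 13.2°/V₁ = sin 56.6°/V₂.
V₂ = V₁·sin 56.6°/sin 13.2° = 1.645 × 3.6560 = 6.014 km/s.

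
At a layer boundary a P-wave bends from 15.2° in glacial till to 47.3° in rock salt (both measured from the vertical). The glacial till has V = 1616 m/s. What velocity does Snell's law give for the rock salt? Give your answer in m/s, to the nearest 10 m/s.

Snell's law: sin 15.2°/V₁ = sin 47.3°/V₂.
V₂ = V₁·sin 47.3°/sin 15.2° = 1616 × 2.8030 = 4529.64 m/s.

4530 m/s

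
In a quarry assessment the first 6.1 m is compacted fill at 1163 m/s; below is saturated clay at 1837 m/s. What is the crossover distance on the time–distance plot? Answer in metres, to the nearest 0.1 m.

25.7 m

θ_c = arcsin(1163/1837) = 39.28°, so cos θ_c = 0.7741 and tᵢ = 2h cos θ_c/V₁ = 0.0081 s.
At crossover x/V₁ = x/V₂ + tᵢ ⇒ x = tᵢ/(1/V₁ − 1/V₂) = 0.00812/(8.5985e-04 − 5.4437e-04) = 25.74 m.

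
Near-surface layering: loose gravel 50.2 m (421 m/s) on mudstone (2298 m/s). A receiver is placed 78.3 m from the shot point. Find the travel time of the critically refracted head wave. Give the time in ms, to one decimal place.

268.5 ms

θ_c = arcsin(V₁/V₂) = arcsin(421/2298) = 10.56°, cos θ_c = 0.9831.
Intercept time tᵢ = 2h cos θ_c / V₁ = 2·50.2·0.9831/421 = 0.23444 s.
t = x/V₂ + tᵢ = 78.3/2298 + 0.23444 = 0.26852 s.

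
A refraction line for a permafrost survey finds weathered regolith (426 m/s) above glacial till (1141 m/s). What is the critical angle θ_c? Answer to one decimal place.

Critical incidence: sin θ_c = V₁/V₂ = 426/1141 = 0.3734.
θ_c = arcsin 0.3734 = 21.92°.

21.9°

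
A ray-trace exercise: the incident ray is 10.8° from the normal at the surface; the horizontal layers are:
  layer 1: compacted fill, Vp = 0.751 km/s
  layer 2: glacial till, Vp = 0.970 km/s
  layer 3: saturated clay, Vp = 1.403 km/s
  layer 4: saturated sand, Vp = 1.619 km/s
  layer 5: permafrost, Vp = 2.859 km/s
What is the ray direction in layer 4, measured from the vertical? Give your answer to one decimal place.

23.8°

Ray parameter p = sin 10.8° / 0.751 = 2.4951e-01 s/km.
sin θ_4 = p·V_4 = 2.4951e-01 × 1.619 = 0.4040.
θ_4 = 23.83° from the vertical.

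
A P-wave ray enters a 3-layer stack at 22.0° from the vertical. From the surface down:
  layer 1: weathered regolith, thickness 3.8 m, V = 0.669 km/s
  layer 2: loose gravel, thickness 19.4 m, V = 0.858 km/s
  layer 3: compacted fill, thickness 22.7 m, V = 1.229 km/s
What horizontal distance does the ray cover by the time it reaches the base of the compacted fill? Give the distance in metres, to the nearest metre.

Ray parameter p = sin 22.0° / 0.669 km/s = 5.5995e-01 s/km.
Layer 1: θ = 22.00°; offset = 3.8·tan 22.00° = 1.535 m.
Layer 2: sin θ = p·0.858 = 0.4804 → θ = 28.71°; offset = 19.4·tan 28.71° = 10.627 m.
Layer 3: sin θ = p·1.229 = 0.6882 → θ = 43.49°; offset = 22.7·tan 43.49° = 21.531 m.
Σ offsets = 33.694 m.

34 m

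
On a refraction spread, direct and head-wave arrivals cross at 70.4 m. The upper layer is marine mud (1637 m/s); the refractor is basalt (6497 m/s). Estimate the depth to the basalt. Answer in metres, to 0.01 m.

27.21 m

x_cross = 2h·√((V₂+V₁)/(V₂−V₁)) → h = x_cross / (2·√((V₂+V₁)/(V₂−V₁))).
√((V₂+V₁)/(V₂−V₁)) = √((6497+1637)/(6497−1637)) = 1.2937.
h = 70.4 / (2·1.2937) = 27.21 m.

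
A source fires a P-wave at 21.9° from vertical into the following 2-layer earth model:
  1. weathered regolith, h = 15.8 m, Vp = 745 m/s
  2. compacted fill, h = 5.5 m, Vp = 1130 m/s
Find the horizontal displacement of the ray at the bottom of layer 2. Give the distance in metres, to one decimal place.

p = sin θ₁/V₁ = sin 21.9°/745 = 5.0065e-04 s/m is conserved through the stack.
Layer 1: θ = 21.90°; offset = 15.8·tan 21.90° = 6.352 m.
Layer 2: sin θ = p·1130 = 0.5657 → θ = 34.45°; offset = 5.5·tan 34.45° = 3.774 m.
Summing the layer offsets gives 10.125 m.

10.1 m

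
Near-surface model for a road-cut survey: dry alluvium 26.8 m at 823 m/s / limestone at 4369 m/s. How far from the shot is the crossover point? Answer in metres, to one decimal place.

64.9 m

x_cross = 2h·√((V₂+V₁)/(V₂−V₁)).
(V₂+V₁)/(V₂−V₁) = (4369+823)/(4369−823) = 1.4642; √ = 1.2100.
x_cross = 2·26.8·1.2100 = 64.86 m.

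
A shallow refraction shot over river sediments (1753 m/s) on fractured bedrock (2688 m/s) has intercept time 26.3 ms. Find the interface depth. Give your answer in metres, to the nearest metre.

30 m

θ_c = arcsin(1753/2688) = 40.70°; cos θ_c = 0.7581.
tᵢ = 2h cos θ_c/V₁ ⇒ h = tᵢ·V₁/(2 cos θ_c) = 0.0263·1753/(2·0.7581) = 30.41 m.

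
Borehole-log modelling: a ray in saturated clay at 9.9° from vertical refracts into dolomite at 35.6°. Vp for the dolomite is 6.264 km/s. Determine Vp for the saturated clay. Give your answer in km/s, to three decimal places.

1.850 km/s

Snell's law: sin 9.9°/V₁ = sin 35.6°/V₂.
V₁ = V₂·sin 9.9°/sin 35.6° = 6.264 × 0.2953 = 1.850 km/s.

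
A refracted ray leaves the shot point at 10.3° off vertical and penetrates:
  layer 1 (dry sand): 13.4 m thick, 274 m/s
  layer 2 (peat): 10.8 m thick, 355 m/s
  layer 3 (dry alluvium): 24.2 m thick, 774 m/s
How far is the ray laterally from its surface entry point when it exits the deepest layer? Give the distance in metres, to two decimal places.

Ray parameter p = sin 10.3° / 274 m/s = 6.5256e-04 s/m.
Layer 1: θ = 10.30°; offset = 13.4·tan 10.30° = 2.4352 m.
Layer 2: sin θ = p·355 = 0.2317 → θ = 13.39°; offset = 10.8·tan 13.39° = 2.5719 m.
Layer 3: sin θ = p·774 = 0.5051 → θ = 30.34°; offset = 24.2·tan 30.34° = 14.1623 m.
Summing the layer offsets gives 19.1693 m.

19.17 m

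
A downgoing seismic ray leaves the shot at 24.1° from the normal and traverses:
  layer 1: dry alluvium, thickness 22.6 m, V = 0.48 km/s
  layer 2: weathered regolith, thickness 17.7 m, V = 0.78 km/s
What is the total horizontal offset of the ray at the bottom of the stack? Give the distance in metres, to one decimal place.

25.8 m

Ray parameter p = sin 24.1° / 0.48 km/s = 8.5069e-01 s/km.
Layer 1: θ = 24.10°; offset = 22.6·tan 24.10° = 10.109 m.
Layer 2: sin θ = p·0.78 = 0.6635 → θ = 41.57°; offset = 17.7·tan 41.57° = 15.698 m.
Total horizontal offset = 25.808 m.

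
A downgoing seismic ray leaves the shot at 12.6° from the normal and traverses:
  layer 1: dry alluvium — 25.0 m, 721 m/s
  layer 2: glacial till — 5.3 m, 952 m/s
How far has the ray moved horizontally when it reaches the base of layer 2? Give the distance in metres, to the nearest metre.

Apply Snell's law at each interface; in layer i the horizontal offset is hᵢ·tan θᵢ.
Layer 1: θ = 12.60°; offset = 25.0·tan 12.60° = 5.588 m.
Layer 2: sin θ = 952·sin 12.6°/721 = 0.2880, θ = 16.74°; offset = 5.3·tan 16.74° = 1.594 m.
Summing the layer offsets gives 7.182 m.

7 m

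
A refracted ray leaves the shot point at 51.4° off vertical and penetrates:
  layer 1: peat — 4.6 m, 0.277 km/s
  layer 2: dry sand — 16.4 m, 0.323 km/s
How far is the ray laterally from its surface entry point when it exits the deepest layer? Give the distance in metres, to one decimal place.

Apply Snell's law at each interface; in layer i the horizontal offset is hᵢ·tan θᵢ.
Layer 1: θ = 51.40°; offset = 4.6·tan 51.40° = 5.762 m.
Layer 2: sin θ = 0.323·sin 51.4°/0.277 = 0.9113, θ = 65.69°; offset = 16.4·tan 65.69° = 36.299 m.
Σ offsets = 42.061 m.

42.1 m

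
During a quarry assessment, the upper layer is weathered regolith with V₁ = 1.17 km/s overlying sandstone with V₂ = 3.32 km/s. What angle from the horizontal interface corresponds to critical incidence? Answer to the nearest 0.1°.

69.4°

At critical incidence the refracted ray runs along the interface (θ₂ = 90°), so sin θ_c = V₁/V₂.
θ_c = arcsin(1.17/3.32) = arcsin 0.3524 = 20.63°.
Measured from the interface: 90° − 20.63° = 69.37°.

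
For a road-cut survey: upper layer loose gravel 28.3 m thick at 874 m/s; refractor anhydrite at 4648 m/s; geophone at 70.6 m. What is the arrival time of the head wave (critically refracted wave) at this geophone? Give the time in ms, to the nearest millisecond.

t = x/V₂ + 2h·√(V₂²−V₁²)/(V₁V₂).
√(V₂²−V₁²) = √(4648²−874²) = 4565.1 m/s; delay term = 2·28.3·4565.1/(874·4648) = 0.06360 s.
t = 70.6/4648 + 0.06360 = 0.07879 s.

79 ms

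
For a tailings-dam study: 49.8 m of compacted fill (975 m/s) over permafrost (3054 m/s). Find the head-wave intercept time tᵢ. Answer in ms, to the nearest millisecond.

97 ms

θ_c = arcsin(V₁/V₂) = arcsin(975/3054) = 18.62°; cos θ_c = 0.9477.
tᵢ = 2h·cos θ_c / V₁ = 2·49.8·0.9477 / 975 = 0.09681 s.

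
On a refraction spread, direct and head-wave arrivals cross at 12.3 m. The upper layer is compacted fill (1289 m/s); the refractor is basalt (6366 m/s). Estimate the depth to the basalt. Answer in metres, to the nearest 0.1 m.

5.0 m

h = (x_cross/2)·√((V₂−V₁)/(V₂+V₁)).
(V₂−V₁)/(V₂+V₁) = (6366−1289)/(6366+1289) = 0.6632; √ = 0.8144.
h = (12.3/2)·0.8144 = 5.01 m.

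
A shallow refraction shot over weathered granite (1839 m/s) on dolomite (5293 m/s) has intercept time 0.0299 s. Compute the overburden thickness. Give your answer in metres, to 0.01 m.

29.32 m

θ_c = arcsin(1839/5293) = 20.33°; cos θ_c = 0.9377.
tᵢ = 2h cos θ_c/V₁ ⇒ h = tᵢ·V₁/(2 cos θ_c) = 0.0299·1839/(2·0.9377) = 29.32 m.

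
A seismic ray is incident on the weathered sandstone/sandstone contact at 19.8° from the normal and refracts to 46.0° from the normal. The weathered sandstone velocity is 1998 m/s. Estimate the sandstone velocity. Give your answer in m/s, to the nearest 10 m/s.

4240 m/s

Snell's law: sin 19.8°/V₁ = sin 46.0°/V₂.
V₂ = V₁·sin 46.0°/sin 19.8° = 1998 × 2.1236 = 4242.93 m/s.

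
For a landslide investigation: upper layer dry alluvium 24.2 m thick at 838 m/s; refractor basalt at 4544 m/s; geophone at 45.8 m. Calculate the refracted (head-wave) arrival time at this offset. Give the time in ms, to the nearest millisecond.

θ_c = arcsin(V₁/V₂) = arcsin(838/4544) = 10.63°, cos θ_c = 0.9828.
Intercept time tᵢ = 2h cos θ_c / V₁ = 2·24.2·0.9828/838 = 0.05677 s.
t = x/V₂ + tᵢ = 45.8/4544 + 0.05677 = 0.06685 s.

67 ms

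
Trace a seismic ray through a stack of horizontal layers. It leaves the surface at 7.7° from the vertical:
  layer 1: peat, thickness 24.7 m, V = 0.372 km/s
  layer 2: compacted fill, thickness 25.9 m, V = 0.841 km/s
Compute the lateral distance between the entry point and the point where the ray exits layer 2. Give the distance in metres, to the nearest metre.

12 m

p = sin θ₁/V₁ = sin 7.7°/0.372 = 3.6018e-01 s/km is conserved through the stack.
Layer 1: θ = 7.70°; offset = 24.7·tan 7.70° = 3.340 m.
Layer 2: sin θ = p·0.841 = 0.3029 → θ = 17.63°; offset = 25.9·tan 17.63° = 8.232 m.
Σ offsets = 11.572 m.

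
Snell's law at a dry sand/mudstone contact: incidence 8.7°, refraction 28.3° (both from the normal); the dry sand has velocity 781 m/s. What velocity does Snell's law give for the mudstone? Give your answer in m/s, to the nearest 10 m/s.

sin 8.7° = 0.1513; sin 28.3° = 0.4741.
V₂ = V₁·(sin θ₂/sin θ₁) = 781·(0.4741/0.1513) = 2447.84 m/s.

2450 m/s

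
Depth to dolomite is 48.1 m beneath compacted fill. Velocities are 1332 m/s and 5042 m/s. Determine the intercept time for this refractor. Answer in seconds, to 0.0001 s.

0.0697 s

tᵢ = 2h·√(V₂²−V₁²)/(V₁V₂).
√(V₂²−V₁²) = √(5042²−1332²) = 4862.9 m/s.
tᵢ = 2·48.1·4862.9/(1332·5042) = 0.06966 s.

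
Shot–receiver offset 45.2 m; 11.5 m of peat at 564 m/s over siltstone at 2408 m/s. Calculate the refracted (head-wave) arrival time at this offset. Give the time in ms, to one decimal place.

θ_c = arcsin(V₁/V₂) = arcsin(564/2408) = 13.55°, cos θ_c = 0.9722.
Intercept time tᵢ = 2h cos θ_c / V₁ = 2·11.5·0.9722/564 = 0.03965 s.
t = x/V₂ + tᵢ = 45.2/2408 + 0.03965 = 0.05842 s.

58.4 ms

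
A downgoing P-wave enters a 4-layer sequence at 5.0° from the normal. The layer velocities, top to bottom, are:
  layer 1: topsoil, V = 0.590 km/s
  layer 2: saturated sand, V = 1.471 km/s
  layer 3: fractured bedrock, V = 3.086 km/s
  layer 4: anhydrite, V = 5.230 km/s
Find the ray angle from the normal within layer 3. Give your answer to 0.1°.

27.1°

Ray parameter p = sin 5.0° / 0.590 = 1.4772e-01 s/km.
sin θ_3 = p·V_3 = 1.4772e-01 × 3.086 = 0.4559.
θ_3 = 27.12° from the vertical.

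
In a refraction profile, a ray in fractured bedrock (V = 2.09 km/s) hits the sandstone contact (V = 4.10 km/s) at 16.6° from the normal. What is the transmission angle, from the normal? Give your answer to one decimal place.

34.1°

Snell's law: sin θ₂ = (V₂/V₁)·sin θ₁ = (4.10/2.09)·sin 16.6° = 0.5604.
θ₂ = arcsin 0.5604 = 34.09° from the normal.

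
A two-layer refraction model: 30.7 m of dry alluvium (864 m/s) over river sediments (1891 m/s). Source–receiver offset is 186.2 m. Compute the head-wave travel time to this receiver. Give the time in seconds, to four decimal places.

t = x/V₂ + 2h·√(V₂²−V₁²)/(V₁V₂).
√(V₂²−V₁²) = √(1891²−864²) = 1682.1 m/s; delay term = 2·30.7·1682.1/(864·1891) = 0.06321 s.
t = 186.2/1891 + 0.06321 = 0.16168 s.

0.1617 s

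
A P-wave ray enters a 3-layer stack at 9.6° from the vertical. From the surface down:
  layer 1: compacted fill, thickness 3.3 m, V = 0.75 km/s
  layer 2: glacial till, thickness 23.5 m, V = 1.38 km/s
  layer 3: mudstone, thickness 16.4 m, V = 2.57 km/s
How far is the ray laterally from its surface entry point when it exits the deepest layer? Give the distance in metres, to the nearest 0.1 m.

19.6 m

p = sin θ₁/V₁ = sin 9.6°/0.75 = 2.2236e-01 s/km is conserved through the stack.
Layer 1: θ = 9.60°; offset = 3.3·tan 9.60° = 0.558 m.
Layer 2: sin θ = p·1.38 = 0.3069 → θ = 17.87°; offset = 23.5·tan 17.87° = 7.577 m.
Layer 3: sin θ = p·2.57 = 0.5715 → θ = 34.85°; offset = 16.4·tan 34.85° = 11.420 m.
Σ offsets = 19.555 m.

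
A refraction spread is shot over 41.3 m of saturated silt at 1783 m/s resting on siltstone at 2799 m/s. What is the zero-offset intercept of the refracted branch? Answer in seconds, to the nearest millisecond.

tᵢ = 2h·√(V₂²−V₁²)/(V₁V₂).
√(V₂²−V₁²) = √(2799²−1783²) = 2157.6 m/s.
tᵢ = 2·41.3·2157.6/(1783·2799) = 0.03571 s.

0.036 s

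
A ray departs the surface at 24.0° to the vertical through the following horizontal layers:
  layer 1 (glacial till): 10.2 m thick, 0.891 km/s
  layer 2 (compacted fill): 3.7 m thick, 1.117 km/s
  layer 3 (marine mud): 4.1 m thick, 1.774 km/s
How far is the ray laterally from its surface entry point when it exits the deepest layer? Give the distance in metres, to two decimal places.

Apply Snell's law at each interface; in layer i the horizontal offset is hᵢ·tan θᵢ.
Layer 1: θ = 24.00°; offset = 10.2·tan 24.00° = 4.5413 m.
Layer 2: sin θ = 1.117·sin 24.0°/0.891 = 0.5099, θ = 30.66°; offset = 3.7·tan 30.66° = 2.1932 m.
Layer 3: sin θ = 1.774·sin 24.0°/0.891 = 0.8098, θ = 54.08°; offset = 4.1·tan 54.08° = 5.6595 m.
Σ offsets = 12.3940 m.

12.39 m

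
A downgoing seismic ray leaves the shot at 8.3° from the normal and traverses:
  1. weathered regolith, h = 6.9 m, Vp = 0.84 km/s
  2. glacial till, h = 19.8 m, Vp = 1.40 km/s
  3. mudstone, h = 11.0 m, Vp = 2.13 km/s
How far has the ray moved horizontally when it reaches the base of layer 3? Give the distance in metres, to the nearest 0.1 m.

Apply Snell's law at each interface; in layer i the horizontal offset is hᵢ·tan θᵢ.
Layer 1: θ = 8.30°; offset = 6.9·tan 8.30° = 1.007 m.
Layer 2: sin θ = 1.40·sin 8.3°/0.84 = 0.2406, θ = 13.92°; offset = 19.8·tan 13.92° = 4.908 m.
Layer 3: sin θ = 2.13·sin 8.3°/0.84 = 0.3660, θ = 21.47°; offset = 11.0·tan 21.47° = 4.327 m.
Summing the layer offsets gives 10.241 m.

10.2 m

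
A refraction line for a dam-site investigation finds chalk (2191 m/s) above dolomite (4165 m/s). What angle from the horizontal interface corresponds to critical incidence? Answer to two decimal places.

Critical incidence: sin θ_c = V₁/V₂ = 2191/4165 = 0.5261.
θ_c = arcsin 0.5261 = 31.74°.
Measured from the interface: 90° − 31.74° = 58.26°.

58.26°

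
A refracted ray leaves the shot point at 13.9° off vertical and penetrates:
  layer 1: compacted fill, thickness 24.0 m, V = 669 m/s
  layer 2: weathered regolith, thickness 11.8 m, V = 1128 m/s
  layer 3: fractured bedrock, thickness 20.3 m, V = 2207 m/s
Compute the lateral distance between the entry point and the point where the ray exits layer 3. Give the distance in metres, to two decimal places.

Ray parameter p = sin 13.9° / 669 m/s = 3.5909e-04 s/m.
Layer 1: θ = 13.90°; offset = 24.0·tan 13.90° = 5.9394 m.
Layer 2: sin θ = p·1128 = 0.4050 → θ = 23.89°; offset = 11.8·tan 23.89° = 5.2276 m.
Layer 3: sin θ = p·2207 = 0.7925 → θ = 52.42°; offset = 20.3·tan 52.42° = 26.3790 m.
Σ offsets = 37.5460 m.

37.55 m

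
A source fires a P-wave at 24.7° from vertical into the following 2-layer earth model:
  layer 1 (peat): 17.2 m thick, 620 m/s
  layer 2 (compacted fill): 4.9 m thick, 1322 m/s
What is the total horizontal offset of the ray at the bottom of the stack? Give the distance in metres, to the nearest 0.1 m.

17.5 m

Ray parameter p = sin 24.7° / 620 m/s = 6.7398e-04 s/m.
Layer 1: θ = 24.70°; offset = 17.2·tan 24.70° = 7.911 m.
Layer 2: sin θ = p·1322 = 0.8910 → θ = 63.00°; offset = 4.9·tan 63.00° = 9.616 m.
Summing the layer offsets gives 17.528 m.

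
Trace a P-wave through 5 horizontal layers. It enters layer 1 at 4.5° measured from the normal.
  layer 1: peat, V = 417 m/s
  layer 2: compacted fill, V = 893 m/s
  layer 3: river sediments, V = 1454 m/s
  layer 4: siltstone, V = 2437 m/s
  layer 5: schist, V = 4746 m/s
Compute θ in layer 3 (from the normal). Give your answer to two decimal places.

Ray parameter p = sin 4.5° / 417 = 1.8815e-04 s/m.
sin θ_3 = p·V_3 = 1.8815e-04 × 1454 = 0.2736.
θ_3 = arcsin 0.2736 = 15.88°.

15.88°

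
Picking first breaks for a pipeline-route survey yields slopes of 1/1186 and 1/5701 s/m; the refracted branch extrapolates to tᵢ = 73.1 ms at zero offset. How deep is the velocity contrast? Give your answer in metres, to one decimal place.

44.3 m

h = tᵢ·V₁·V₂ / (2·√(V₂²−V₁²)).
√(V₂²−V₁²) = √(5701² − 1186²) = 5576.3 m/s.
h = 0.0731 s × 1186 × 5701 / (2 × 5576.3) = 44.32 m.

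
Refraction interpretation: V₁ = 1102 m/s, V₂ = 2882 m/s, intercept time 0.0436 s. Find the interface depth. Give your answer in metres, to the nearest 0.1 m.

θ_c = arcsin(1102/2882) = 22.48°; cos θ_c = 0.9240.
tᵢ = 2h cos θ_c/V₁ ⇒ h = tᵢ·V₁/(2 cos θ_c) = 0.0436·1102/(2·0.9240) = 26.00 m.

26.0 m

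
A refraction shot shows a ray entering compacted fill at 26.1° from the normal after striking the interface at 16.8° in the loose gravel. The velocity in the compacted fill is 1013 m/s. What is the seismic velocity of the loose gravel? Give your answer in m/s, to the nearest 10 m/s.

sin 16.8° = 0.2890; sin 26.1° = 0.4399.
V₁ = V₂·(sin θ₁/sin θ₂) = 1013·(0.2890/0.4399) = 665.52 m/s.

670 m/s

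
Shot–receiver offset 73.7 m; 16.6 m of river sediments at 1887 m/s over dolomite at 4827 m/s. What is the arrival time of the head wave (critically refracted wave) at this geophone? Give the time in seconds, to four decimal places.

t = x/V₂ + 2h·√(V₂²−V₁²)/(V₁V₂).
√(V₂²−V₁²) = √(4827²−1887²) = 4442.9 m/s; delay term = 2·16.6·4442.9/(1887·4827) = 0.01619 s.
t = 73.7/4827 + 0.01619 = 0.03146 s.

0.0315 s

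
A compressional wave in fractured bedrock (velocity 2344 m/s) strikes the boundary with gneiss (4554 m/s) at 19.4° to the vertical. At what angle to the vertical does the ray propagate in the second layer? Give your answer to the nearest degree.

sin θ₁/V₁ = sin θ₂/V₂ ⇒ sin θ₂ = 4554·sin 19.4°/2344 = 4554·0.3322/2344 = 0.6453.
θ₂ = arcsin 0.6453 = 40.19° from the normal.

40°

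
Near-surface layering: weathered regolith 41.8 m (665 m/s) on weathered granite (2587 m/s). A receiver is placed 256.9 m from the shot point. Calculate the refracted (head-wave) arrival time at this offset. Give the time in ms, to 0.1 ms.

θ_c = arcsin(V₁/V₂) = arcsin(665/2587) = 14.90°, cos θ_c = 0.9664.
Intercept time tᵢ = 2h cos θ_c / V₁ = 2·41.8·0.9664/665 = 0.12149 s.
t = x/V₂ + tᵢ = 256.9/2587 + 0.12149 = 0.22079 s.

220.8 ms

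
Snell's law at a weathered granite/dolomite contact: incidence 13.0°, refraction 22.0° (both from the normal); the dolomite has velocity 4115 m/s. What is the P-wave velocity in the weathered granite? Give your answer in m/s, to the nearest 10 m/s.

2470 m/s

Snell's law: sin 13.0°/V₁ = sin 22.0°/V₂.
V₁ = V₂·sin 13.0°/sin 22.0° = 4115 × 0.6005 = 2471.06 m/s.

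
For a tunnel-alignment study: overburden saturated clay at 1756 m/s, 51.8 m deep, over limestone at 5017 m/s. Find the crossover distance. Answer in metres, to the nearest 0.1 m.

x_cross = 2h·√((V₂+V₁)/(V₂−V₁)).
(V₂+V₁)/(V₂−V₁) = (5017+1756)/(5017−1756) = 2.0770; √ = 1.4412.
x_cross = 2·51.8·1.4412 = 149.31 m.

149.3 m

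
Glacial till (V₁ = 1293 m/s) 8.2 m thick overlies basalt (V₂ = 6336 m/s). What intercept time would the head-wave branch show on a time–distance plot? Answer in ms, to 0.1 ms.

12.4 ms

tᵢ = 2h·√(V₂²−V₁²)/(V₁V₂).
√(V₂²−V₁²) = √(6336²−1293²) = 6202.7 m/s.
tᵢ = 2·8.2·6202.7/(1293·6336) = 0.01242 s.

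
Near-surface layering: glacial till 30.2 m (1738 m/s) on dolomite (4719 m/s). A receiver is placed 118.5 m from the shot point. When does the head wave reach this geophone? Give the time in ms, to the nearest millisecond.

57 ms

t = x/V₂ + 2h·√(V₂²−V₁²)/(V₁V₂).
√(V₂²−V₁²) = √(4719²−1738²) = 4387.3 m/s; delay term = 2·30.2·4387.3/(1738·4719) = 0.03231 s.
t = 118.5/4719 + 0.03231 = 0.05742 s.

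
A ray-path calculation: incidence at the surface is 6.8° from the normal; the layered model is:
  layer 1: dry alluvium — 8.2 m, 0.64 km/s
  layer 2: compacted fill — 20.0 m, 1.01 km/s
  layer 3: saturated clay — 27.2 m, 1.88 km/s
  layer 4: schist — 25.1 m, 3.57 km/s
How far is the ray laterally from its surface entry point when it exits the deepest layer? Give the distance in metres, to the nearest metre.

37 m

Apply Snell's law at each interface; in layer i the horizontal offset is hᵢ·tan θᵢ.
Layer 1: θ = 6.80°; offset = 8.2·tan 6.80° = 0.978 m.
Layer 2: sin θ = 1.01·sin 6.8°/0.64 = 0.1869, θ = 10.77°; offset = 20.0·tan 10.77° = 3.804 m.
Layer 3: sin θ = 1.88·sin 6.8°/0.64 = 0.3478, θ = 20.35°; offset = 27.2·tan 20.35° = 10.090 m.
Layer 4: sin θ = 3.57·sin 6.8°/0.64 = 0.6605, θ = 41.34°; offset = 25.1·tan 41.34° = 22.079 m.
Summing the layer offsets gives 36.951 m.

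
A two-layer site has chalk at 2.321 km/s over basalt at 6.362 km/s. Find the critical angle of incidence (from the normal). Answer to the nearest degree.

At critical incidence the refracted ray runs along the interface (θ₂ = 90°), so sin θ_c = V₁/V₂.
θ_c = arcsin(2.321/6.362) = arcsin 0.3648 = 21.40°.

21°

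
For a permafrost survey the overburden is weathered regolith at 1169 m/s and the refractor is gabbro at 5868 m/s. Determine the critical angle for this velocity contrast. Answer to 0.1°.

11.5°

At critical incidence the refracted ray runs along the interface (θ₂ = 90°), so sin θ_c = V₁/V₂.
θ_c = arcsin(1169/5868) = arcsin 0.1992 = 11.49°.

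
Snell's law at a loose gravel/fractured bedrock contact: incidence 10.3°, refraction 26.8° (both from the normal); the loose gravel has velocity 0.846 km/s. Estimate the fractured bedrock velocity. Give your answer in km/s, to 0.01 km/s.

2.13 km/s

Snell's law: sin 10.3°/V₁ = sin 26.8°/V₂.
V₂ = V₁·sin 26.8°/sin 10.3° = 0.846 × 2.5217 = 2.13 km/s.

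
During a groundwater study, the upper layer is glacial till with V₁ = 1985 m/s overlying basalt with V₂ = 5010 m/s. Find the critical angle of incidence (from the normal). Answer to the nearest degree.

Critical incidence: sin θ_c = V₁/V₂ = 1985/5010 = 0.3962.
θ_c = arcsin 0.3962 = 23.34°.

23°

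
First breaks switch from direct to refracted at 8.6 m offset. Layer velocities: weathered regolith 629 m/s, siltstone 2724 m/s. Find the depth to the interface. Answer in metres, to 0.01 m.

h = (x_cross/2)·√((V₂−V₁)/(V₂+V₁)).
(V₂−V₁)/(V₂+V₁) = (2724−629)/(2724+629) = 0.6248; √ = 0.7905.
h = (8.6/2)·0.7905 = 3.40 m.

3.40 m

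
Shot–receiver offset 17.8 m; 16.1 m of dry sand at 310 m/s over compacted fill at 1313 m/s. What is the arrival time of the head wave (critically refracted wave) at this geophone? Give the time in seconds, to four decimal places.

θ_c = arcsin(V₁/V₂) = arcsin(310/1313) = 13.66°, cos θ_c = 0.9717.
Intercept time tᵢ = 2h cos θ_c / V₁ = 2·16.1·0.9717/310 = 0.10093 s.
t = x/V₂ + tᵢ = 17.8/1313 + 0.10093 = 0.11449 s.

0.1145 s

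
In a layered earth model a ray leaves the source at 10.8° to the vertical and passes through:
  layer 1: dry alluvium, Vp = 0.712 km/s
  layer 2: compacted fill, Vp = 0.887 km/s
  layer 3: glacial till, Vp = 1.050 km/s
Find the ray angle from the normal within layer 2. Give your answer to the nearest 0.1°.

13.5°

Ray parameter p = sin 10.8° / 0.712 = 2.6318e-01 s/km.
sin θ_2 = p·V_2 = 2.6318e-01 × 0.887 = 0.2334.
θ_2 = 13.50° from the vertical.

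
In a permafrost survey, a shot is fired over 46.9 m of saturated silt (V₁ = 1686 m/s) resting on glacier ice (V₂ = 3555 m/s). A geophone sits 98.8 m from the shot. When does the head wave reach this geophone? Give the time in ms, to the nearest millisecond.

77 ms

t = x/V₂ + 2h·√(V₂²−V₁²)/(V₁V₂).
√(V₂²−V₁²) = √(3555²−1686²) = 3129.8 m/s; delay term = 2·46.9·3129.8/(1686·3555) = 0.04898 s.
t = 98.8/3555 + 0.04898 = 0.07677 s.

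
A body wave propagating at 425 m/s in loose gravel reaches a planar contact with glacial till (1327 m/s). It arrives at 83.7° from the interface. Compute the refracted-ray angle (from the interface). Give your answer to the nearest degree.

70°

Convert to the normal: θ₁ = 90° − 83.7° = 6.3°.
Snell's law: sin θ₂ = (V₂/V₁)·sin θ₁ = (1327/425)·sin 6.3° = 0.3426.
θ₂ = sin⁻¹(0.3426) = 20.04° (from vertical).
From the interface: 90° − 20.04° = 69.96°.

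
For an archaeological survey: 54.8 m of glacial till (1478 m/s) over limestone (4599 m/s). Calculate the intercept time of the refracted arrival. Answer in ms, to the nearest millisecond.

70 ms

θ_c = arcsin(V₁/V₂) = arcsin(1478/4599) = 18.75°; cos θ_c = 0.9470.
tᵢ = 2h·cos θ_c / V₁ = 2·54.8·0.9470 / 1478 = 0.07022 s.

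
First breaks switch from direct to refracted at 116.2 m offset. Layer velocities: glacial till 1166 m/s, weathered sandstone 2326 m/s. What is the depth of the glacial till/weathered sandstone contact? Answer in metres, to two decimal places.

x_cross = 2h·√((V₂+V₁)/(V₂−V₁)) → h = x_cross / (2·√((V₂+V₁)/(V₂−V₁))).
√((V₂+V₁)/(V₂−V₁)) = √((2326+1166)/(2326−1166)) = 1.7350.
h = 116.2 / (2·1.7350) = 33.49 m.

33.49 m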